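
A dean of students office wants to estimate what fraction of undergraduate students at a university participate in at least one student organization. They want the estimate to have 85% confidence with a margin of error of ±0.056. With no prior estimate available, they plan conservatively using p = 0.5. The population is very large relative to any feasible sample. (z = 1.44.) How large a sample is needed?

166

With p = 0.5, p(1−p) = 0.25.
n = z²·p(1−p)/E² = 1.44² × 0.2500 / 0.056² = 2.0736 × 0.2500 / 0.003136 ≈ 165.31.
Rounding up gives n = 166.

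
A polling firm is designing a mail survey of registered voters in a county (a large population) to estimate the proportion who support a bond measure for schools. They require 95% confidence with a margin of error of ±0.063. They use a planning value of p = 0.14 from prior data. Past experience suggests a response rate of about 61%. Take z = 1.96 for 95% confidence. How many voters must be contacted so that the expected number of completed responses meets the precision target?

192

Completed interviews needed: n₀ = 1.96² × 0.1204 / 0.063² ≈ 116.54 → 117.
At a 61% response rate, contacts needed = 117 / 0.61 ≈ 191.80 → 192.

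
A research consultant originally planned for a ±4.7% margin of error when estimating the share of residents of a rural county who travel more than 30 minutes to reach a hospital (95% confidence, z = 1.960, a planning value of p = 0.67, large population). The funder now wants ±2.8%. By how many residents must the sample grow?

At ±4.7%: n = 1.960² × 0.2211 / 0.047² ≈ 384.51 → 385.
At ±2.8%: n = 1.960² × 0.2211 / 0.028² ≈ 1083.39 → 1084.
Additional respondents: 1084 − 385 = 699.

699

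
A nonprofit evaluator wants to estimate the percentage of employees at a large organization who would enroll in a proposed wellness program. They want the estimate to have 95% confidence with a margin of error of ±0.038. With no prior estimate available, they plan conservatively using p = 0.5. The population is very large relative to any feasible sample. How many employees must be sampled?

For 95% confidence, z = 1.960.
With p = 0.5, p(1−p) = 0.25.
n = z²·p(1−p)/E² = 1.960² × 0.2500 / 0.038² = 3.8416 × 0.2500 / 0.001444 ≈ 665.10.
Rounding up gives n = 666.

666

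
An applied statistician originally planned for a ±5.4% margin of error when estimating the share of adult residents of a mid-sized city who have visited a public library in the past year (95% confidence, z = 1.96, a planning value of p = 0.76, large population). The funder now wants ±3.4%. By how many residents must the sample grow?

At ±5.4%: n = 1.96² × 0.1824 / 0.054² ≈ 240.30 → 241.
At ±3.4%: n = 1.96² × 0.1824 / 0.034² ≈ 606.15 → 607.
Additional respondents: 607 − 241 = 366.

366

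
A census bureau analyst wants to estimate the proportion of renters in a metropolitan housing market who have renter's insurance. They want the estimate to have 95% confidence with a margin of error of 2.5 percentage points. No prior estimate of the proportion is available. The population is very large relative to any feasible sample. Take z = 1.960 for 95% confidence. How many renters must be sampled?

With no prior estimate, use p = 0.5, giving p(1−p) = 0.25.
n = z²·p(1−p)/E² = 1.960² × 0.2500 / 0.025² = 3.8416 × 0.2500 / 0.000625 ≈ 1536.64.
Rounding up gives n = 1537.

1537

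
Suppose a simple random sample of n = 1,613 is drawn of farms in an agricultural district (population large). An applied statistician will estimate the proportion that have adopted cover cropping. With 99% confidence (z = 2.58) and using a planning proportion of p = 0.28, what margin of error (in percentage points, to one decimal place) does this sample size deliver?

2.9

SE(p̂) = √[p(1−p)/n] = √[0.2016/1613] = 0.01118.
E = z × SE = 2.58 × 0.01118 = 0.02884, or 2.9 percentage points.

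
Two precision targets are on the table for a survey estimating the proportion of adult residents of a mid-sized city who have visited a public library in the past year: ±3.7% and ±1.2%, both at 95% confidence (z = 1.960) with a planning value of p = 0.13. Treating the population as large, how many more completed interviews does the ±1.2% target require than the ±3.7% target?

At ±3.7%: n = 1.960² × 0.1131 / 0.037² ≈ 317.37 → 318.
At ±1.2%: n = 1.960² × 0.1131 / 0.012² ≈ 3017.26 → 3018.
Additional respondents: 3018 − 318 = 2700.

2700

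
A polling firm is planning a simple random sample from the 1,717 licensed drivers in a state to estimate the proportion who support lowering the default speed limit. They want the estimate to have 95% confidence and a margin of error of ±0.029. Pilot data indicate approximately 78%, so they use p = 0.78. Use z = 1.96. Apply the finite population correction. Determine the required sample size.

Unadjusted: n₀ = 1.96² × 0.78 × 0.22 / 0.029² ≈ 783.85, so n₀ = 784.
Finite population correction with N = 1,717: n = n₀ / (1 + (n₀−1)/N) = 784 / (1 + 783/1717) = 784 / 1.4560 ≈ 538.45.
Rounding up, n = 539.

539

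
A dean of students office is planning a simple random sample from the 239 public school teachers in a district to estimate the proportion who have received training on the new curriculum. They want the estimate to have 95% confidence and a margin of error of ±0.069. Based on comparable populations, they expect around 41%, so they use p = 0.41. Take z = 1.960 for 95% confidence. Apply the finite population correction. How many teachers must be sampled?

Unadjusted: n₀ = 1.960² × 0.41 × 0.59 / 0.069² ≈ 195.19, so n₀ = 196.
Finite population correction with N = 239: n = n₀ / (1 + (n₀−1)/N) = 196 / (1 + 195/239) = 196 / 1.8159 ≈ 107.94.
Rounding up, n = 108.

108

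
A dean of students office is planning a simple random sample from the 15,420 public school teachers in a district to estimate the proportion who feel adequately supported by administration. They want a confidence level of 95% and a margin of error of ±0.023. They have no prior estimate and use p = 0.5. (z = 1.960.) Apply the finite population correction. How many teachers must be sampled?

Unadjusted: n₀ = 1.960² × 0.50 × 0.50 / 0.023² ≈ 1815.50, so n₀ = 1816.
Finite population correction with N = 15,420: n = n₀ / (1 + (n₀−1)/N) = 1816 / (1 + 1815/15420) = 1816 / 1.1177 ≈ 1624.76.
Rounding up, n = 1625.

1625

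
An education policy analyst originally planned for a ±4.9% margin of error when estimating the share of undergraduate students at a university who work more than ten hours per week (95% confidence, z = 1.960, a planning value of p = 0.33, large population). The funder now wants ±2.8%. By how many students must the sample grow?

At ±4.9%: n = 1.960² × 0.2211 / 0.049² ≈ 353.76 → 354.
At ±2.8%: n = 1.960² × 0.2211 / 0.028² ≈ 1083.39 → 1084.
Additional respondents: 1084 − 354 = 730.

730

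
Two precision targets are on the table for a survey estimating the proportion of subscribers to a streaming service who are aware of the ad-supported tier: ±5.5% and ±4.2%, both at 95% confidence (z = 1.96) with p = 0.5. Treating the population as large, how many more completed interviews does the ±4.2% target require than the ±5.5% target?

227

At ±5.5%: n = 1.96² × 0.2500 / 0.055² ≈ 317.49 → 318.
At ±4.2%: n = 1.96² × 0.2500 / 0.042² ≈ 544.44 → 545.
Additional respondents: 545 − 318 = 227.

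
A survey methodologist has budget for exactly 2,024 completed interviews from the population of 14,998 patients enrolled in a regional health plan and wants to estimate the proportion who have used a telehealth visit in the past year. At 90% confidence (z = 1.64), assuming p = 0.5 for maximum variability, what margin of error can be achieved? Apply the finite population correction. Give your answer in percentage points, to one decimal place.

1.7

Finite-population factor: (N−n)/(N−1) = (14998−2024)/(14998−1) = 0.8651.
SE(p̂) = √[p(1−p)/n · (N−n)/(N−1)] = √[0.2500/2024 × 0.8651] = 0.01034.
E = z × SE = 1.64 × 0.01034 = 0.01695 ≈ 1.7 percentage points.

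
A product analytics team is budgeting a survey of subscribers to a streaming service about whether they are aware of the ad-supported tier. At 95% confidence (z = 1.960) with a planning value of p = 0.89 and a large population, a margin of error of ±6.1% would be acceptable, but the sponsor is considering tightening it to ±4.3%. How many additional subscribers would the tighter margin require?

At ±6.1%: n = 1.960² × 0.0979 / 0.061² ≈ 101.07 → 102.
At ±4.3%: n = 1.960² × 0.0979 / 0.043² ≈ 203.40 → 204.
Additional respondents: 204 − 102 = 102.

102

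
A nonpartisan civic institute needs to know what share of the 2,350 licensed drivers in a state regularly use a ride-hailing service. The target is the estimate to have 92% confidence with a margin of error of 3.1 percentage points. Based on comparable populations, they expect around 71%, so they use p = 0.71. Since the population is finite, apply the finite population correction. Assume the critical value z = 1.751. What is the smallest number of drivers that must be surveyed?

514

Unadjusted: n₀ = 1.751² × 0.71 × 0.29 / 0.031² ≈ 656.91, so n₀ = 657.
Finite population correction with N = 2,350: n = n₀ / (1 + (n₀−1)/N) = 657 / (1 + 656/2350) = 657 / 1.2791 ≈ 513.62.
Rounding up, n = 514.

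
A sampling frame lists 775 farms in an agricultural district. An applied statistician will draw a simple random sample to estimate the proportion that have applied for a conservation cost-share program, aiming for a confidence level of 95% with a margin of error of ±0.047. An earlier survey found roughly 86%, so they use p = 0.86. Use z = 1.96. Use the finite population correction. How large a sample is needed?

166

Unadjusted: n₀ = 1.96² × 0.86 × 0.14 / 0.047² ≈ 209.38, so n₀ = 210.
Finite population correction with N = 775: n = n₀ / (1 + (n₀−1)/N) = 210 / (1 + 209/775) = 210 / 1.2697 ≈ 165.40.
Rounding up, n = 166.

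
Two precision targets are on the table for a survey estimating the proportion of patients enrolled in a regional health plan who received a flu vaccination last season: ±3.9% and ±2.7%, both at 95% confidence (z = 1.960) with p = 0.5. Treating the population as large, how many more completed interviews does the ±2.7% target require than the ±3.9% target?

686

At ±3.9%: n = 1.960² × 0.2500 / 0.039² ≈ 631.43 → 632.
At ±2.7%: n = 1.960² × 0.2500 / 0.027² ≈ 1317.42 → 1318.
Additional respondents: 1318 − 632 = 686.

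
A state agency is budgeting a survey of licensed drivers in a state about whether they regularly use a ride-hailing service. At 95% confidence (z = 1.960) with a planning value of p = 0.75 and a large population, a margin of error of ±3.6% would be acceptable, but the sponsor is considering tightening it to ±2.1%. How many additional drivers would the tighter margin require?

At ±3.6%: n = 1.960² × 0.1875 / 0.036² ≈ 555.79 → 556.
At ±2.1%: n = 1.960² × 0.1875 / 0.021² ≈ 1633.33 → 1634.
Additional respondents: 1634 − 556 = 1078.

1078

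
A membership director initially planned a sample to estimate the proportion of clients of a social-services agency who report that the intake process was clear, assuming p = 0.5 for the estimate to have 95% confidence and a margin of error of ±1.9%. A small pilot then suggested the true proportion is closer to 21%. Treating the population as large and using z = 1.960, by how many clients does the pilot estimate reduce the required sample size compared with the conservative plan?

Conservative (p = 0.5): n = 1.960² × 0.25 / 0.019² ≈ 2660.39 → 2661.
Using p = 0.21: p(1−p) = 0.1659, so n = 1.960² × 0.1659 / 0.019² ≈ 1765.43 → 1766.
Reduction: 2661 − 1766 = 895.

895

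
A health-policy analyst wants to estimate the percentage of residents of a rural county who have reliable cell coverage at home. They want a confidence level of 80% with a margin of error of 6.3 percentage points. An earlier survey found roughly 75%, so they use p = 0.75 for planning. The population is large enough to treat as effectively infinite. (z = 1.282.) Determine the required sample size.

78

With p = 0.75, p(1−p) = 0.1875.
n = z²·p(1−p)/E² = 1.282² × 0.1875 / 0.063² = 1.6435 × 0.1875 / 0.003969 ≈ 77.64.
Rounding up gives n = 78.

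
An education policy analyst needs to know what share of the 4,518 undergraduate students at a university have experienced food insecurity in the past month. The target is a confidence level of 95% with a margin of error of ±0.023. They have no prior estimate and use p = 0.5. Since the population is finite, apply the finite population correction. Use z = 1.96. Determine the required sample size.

Unadjusted: n₀ = 1.96² × 0.50 × 0.50 / 0.023² ≈ 1815.50, so n₀ = 1816.
Finite population correction with N = 4,518: n = n₀ / (1 + (n₀−1)/N) = 1816 / (1 + 1815/4518) = 1816 / 1.4017 ≈ 1295.55.
Rounding up, n = 1296.

1296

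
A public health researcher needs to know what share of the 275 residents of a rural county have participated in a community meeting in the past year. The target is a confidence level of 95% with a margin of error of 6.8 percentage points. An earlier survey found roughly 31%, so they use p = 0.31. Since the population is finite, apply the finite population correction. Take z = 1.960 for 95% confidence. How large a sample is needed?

Unadjusted: n₀ = 1.960² × 0.31 × 0.69 / 0.068² ≈ 177.71, so n₀ = 178.
Finite population correction with N = 275: n = n₀ / (1 + (n₀−1)/N) = 178 / (1 + 177/275) = 178 / 1.6436 ≈ 108.30.
Rounding up, n = 109.

109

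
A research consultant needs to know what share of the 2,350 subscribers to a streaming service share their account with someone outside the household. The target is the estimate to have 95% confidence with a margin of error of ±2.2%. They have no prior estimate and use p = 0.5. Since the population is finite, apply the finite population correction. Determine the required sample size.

1077

For 95% confidence, z = 1.960.
Unadjusted: n₀ = 1.960² × 0.50 × 0.50 / 0.022² ≈ 1984.30, so n₀ = 1985.
Finite population correction with N = 2,350: n = n₀ / (1 + (n₀−1)/N) = 1985 / (1 + 1984/2350) = 1985 / 1.8443 ≈ 1076.32.
Rounding up, n = 1077.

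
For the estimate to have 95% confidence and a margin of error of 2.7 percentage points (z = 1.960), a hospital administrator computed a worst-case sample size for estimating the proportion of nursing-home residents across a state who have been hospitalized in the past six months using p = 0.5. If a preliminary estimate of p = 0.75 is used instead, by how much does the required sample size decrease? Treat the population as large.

Conservative (p = 0.5): n = 1.960² × 0.25 / 0.027² ≈ 1317.42 → 1318.
Using p = 0.75: p(1−p) = 0.1875, so n = 1.960² × 0.1875 / 0.027² ≈ 988.07 → 989.
Reduction: 1318 − 989 = 329.

329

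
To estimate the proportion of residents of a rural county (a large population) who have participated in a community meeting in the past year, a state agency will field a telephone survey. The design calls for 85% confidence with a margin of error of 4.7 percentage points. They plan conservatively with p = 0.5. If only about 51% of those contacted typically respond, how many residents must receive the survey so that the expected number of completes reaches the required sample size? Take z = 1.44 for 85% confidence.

461

Completed interviews needed: n₀ = 1.44² × 0.2500 / 0.047² ≈ 234.68 → 235.
At a 51% response rate, contacts needed = 235 / 0.51 ≈ 460.78 → 461.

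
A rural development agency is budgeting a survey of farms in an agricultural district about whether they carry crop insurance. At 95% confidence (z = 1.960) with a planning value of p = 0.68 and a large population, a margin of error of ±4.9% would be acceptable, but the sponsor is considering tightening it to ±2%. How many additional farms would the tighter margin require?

1741

At ±4.9%: n = 1.960² × 0.2176 / 0.049² ≈ 348.16 → 349.
At ±2%: n = 1.960² × 0.2176 / 0.020² ≈ 2089.83 → 2090.
Additional respondents: 2090 − 349 = 1741.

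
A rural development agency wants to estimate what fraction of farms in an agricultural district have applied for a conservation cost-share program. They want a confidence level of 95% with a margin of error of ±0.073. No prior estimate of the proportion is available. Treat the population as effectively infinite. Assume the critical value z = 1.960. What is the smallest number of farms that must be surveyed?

With no prior estimate, use p = 0.5, giving p(1−p) = 0.25.
n = z²·p(1−p)/E² = 1.960² × 0.2500 / 0.073² = 3.8416 × 0.2500 / 0.005329 ≈ 180.22.
Rounding up gives n = 181.

181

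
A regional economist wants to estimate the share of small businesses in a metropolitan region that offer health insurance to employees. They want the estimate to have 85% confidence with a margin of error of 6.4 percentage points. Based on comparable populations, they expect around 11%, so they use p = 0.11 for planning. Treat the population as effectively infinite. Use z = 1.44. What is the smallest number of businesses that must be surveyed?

50

With p = 0.11, p(1−p) = 0.0979.
n = z²·p(1−p)/E² = 1.44² × 0.0979 / 0.064² = 2.0736 × 0.0979 / 0.004096 ≈ 49.56.
Rounding up gives n = 50.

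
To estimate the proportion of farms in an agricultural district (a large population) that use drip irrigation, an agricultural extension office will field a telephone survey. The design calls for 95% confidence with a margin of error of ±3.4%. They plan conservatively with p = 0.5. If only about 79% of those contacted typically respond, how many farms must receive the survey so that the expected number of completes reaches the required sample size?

1052

For 95% confidence, z = 1.960.
Completed interviews needed: n₀ = 1.960² × 0.2500 / 0.034² ≈ 830.80 → 831.
At a 79% response rate, contacts needed = 831 / 0.79 ≈ 1051.90 → 1052.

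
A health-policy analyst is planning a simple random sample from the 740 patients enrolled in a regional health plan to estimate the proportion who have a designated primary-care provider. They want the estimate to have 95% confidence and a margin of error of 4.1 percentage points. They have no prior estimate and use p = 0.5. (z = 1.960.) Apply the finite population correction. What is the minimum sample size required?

323

Unadjusted: n₀ = 1.960² × 0.50 × 0.50 / 0.041² ≈ 571.33, so n₀ = 572.
Finite population correction with N = 740: n = n₀ / (1 + (n₀−1)/N) = 572 / (1 + 571/740) = 572 / 1.7716 ≈ 322.87.
Rounding up, n = 323.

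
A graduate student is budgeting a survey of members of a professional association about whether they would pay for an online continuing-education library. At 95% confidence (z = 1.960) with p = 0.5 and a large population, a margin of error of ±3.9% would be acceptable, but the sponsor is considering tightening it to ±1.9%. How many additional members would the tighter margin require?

2029

At ±3.9%: n = 1.960² × 0.2500 / 0.039² ≈ 631.43 → 632.
At ±1.9%: n = 1.960² × 0.2500 / 0.019² ≈ 2660.39 → 2661.
Additional respondents: 2661 − 632 = 2029.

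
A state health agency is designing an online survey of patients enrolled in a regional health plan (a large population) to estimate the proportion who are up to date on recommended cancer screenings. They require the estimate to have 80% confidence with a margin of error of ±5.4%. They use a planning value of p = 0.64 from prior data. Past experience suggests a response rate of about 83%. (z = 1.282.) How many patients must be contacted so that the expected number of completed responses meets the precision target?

Completed interviews needed: n₀ = 1.282² × 0.2304 / 0.054² ≈ 129.86 → 130.
At an 83% response rate, contacts needed = 130 / 0.83 ≈ 156.63 → 157.

157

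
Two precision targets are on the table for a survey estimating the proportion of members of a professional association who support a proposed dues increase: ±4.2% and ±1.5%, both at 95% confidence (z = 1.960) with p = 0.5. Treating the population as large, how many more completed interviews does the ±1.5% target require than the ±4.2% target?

3724

At ±4.2%: n = 1.960² × 0.2500 / 0.042² ≈ 544.44 → 545.
At ±1.5%: n = 1.960² × 0.2500 / 0.015² ≈ 4268.44 → 4269.
Additional respondents: 4269 − 545 = 3724.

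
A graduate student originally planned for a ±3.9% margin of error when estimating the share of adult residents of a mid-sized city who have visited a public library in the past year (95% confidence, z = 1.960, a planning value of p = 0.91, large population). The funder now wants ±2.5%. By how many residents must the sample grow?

At ±3.9%: n = 1.960² × 0.0819 / 0.039² ≈ 206.86 → 207.
At ±2.5%: n = 1.960² × 0.0819 / 0.025² ≈ 503.40 → 504.
Additional respondents: 504 − 207 = 297.

297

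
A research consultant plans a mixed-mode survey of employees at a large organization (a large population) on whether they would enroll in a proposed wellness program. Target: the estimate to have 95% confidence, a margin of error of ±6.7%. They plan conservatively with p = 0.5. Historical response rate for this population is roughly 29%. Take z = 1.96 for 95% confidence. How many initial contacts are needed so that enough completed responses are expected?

Completed interviews needed: n₀ = 1.96² × 0.2500 / 0.067² ≈ 213.95 → 214.
At a 29% response rate, contacts needed = 214 / 0.29 ≈ 737.93 → 738.

738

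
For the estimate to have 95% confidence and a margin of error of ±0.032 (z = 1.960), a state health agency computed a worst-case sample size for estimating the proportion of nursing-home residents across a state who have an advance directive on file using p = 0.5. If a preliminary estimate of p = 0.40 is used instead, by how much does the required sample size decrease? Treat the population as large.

37

Conservative (p = 0.5): n = 1.960² × 0.25 / 0.032² ≈ 937.89 → 938.
Using p = 0.40: p(1−p) = 0.2400, so n = 1.960² × 0.2400 / 0.032² ≈ 900.38 → 901.
Reduction: 938 − 901 = 37.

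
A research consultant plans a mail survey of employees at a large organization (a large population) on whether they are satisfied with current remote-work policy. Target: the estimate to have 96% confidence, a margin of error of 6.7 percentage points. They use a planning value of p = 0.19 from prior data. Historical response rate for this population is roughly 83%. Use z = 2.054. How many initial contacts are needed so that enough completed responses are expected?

Completed interviews needed: n₀ = 2.054² × 0.1539 / 0.067² ≈ 144.64 → 145.
At an 83% response rate, contacts needed = 145 / 0.83 ≈ 174.70 → 175.

175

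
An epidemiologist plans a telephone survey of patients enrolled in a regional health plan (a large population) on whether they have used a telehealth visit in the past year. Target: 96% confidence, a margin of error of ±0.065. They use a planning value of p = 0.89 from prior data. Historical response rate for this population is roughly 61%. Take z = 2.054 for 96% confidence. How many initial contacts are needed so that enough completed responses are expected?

161

Completed interviews needed: n₀ = 2.054² × 0.0979 / 0.065² ≈ 97.76 → 98.
At a 61% response rate, contacts needed = 98 / 0.61 ≈ 160.66 → 161.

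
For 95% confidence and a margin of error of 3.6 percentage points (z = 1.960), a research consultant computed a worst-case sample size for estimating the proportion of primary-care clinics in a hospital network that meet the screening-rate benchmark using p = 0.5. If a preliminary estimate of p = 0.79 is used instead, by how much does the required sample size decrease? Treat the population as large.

Conservative (p = 0.5): n = 1.960² × 0.25 / 0.036² ≈ 741.05 → 742.
Using p = 0.79: p(1−p) = 0.1659, so n = 1.960² × 0.1659 / 0.036² ≈ 491.76 → 492.
Reduction: 742 − 492 = 250.

250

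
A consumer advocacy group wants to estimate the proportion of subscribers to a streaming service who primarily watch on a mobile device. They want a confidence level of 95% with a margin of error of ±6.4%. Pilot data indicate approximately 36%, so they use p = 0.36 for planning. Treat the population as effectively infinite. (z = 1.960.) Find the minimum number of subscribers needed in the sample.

217

With p = 0.36, p(1−p) = 0.2304.
n = z²·p(1−p)/E² = 1.960² × 0.2304 / 0.064² = 3.8416 × 0.2304 / 0.004096 ≈ 216.09.
Rounding up gives n = 217.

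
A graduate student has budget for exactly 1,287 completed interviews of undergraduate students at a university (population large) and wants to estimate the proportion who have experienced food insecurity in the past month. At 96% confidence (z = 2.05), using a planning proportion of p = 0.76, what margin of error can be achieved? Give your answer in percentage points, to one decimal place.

2.4

SE(p̂) = √[p(1−p)/n] = √[0.1824/1287] = 0.01190.
E = z × SE = 2.05 × 0.01190 = 0.02440, or 2.4 percentage points.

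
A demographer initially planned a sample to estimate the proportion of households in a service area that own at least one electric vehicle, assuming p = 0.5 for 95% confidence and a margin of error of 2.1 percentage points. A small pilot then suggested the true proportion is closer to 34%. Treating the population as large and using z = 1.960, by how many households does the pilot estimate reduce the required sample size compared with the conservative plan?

Conservative (p = 0.5): n = 1.960² × 0.25 / 0.021² ≈ 2177.78 → 2178.
Using p = 0.34: p(1−p) = 0.2244, so n = 1.960² × 0.2244 / 0.021² ≈ 1954.77 → 1955.
Reduction: 2178 − 1955 = 223.

223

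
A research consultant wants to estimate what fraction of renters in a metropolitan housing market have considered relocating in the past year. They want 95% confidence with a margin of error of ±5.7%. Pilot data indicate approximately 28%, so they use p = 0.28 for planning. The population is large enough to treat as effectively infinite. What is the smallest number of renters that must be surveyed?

239

For 95% confidence, z = 1.960.
With p = 0.28, p(1−p) = 0.2016.
n = z²·p(1−p)/E² = 1.960² × 0.2016 / 0.057² = 3.8416 × 0.2016 / 0.003249 ≈ 238.37.
Rounding up gives n = 239.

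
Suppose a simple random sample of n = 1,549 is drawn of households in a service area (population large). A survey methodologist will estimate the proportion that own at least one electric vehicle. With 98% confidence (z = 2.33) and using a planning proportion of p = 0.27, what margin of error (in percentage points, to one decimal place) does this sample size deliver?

2.6

SE(p̂) = √[p(1−p)/n] = √[0.1971/1549] = 0.01128.
E = z × SE = 2.33 × 0.01128 = 0.02628, or 2.6 percentage points.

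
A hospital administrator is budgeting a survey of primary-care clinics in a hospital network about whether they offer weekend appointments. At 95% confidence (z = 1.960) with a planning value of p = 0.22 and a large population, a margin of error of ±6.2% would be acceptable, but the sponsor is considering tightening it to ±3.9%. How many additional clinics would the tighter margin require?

262

At ±6.2%: n = 1.960² × 0.1716 / 0.062² ≈ 171.49 → 172.
At ±3.9%: n = 1.960² × 0.1716 / 0.039² ≈ 433.41 → 434.
Additional respondents: 434 − 172 = 262.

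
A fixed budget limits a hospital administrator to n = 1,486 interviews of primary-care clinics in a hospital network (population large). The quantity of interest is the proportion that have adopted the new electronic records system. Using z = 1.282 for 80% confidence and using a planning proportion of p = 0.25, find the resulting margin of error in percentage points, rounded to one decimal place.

1.4

SE(p̂) = √[p(1−p)/n] = √[0.1875/1486] = 0.01123.
E = z × SE = 1.282 × 0.01123 = 0.01440, or 1.4 percentage points.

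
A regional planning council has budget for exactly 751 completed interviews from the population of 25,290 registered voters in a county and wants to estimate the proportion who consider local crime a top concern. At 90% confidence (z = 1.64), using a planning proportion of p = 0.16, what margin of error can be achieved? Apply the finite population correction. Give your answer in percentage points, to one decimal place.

2.2

Finite-population factor: (N−n)/(N−1) = (25290−751)/(25290−1) = 0.9703.
SE(p̂) = √[p(1−p)/n · (N−n)/(N−1)] = √[0.1344/751 × 0.9703] = 0.01318.
E = z × SE = 1.64 × 0.01318 = 0.02161 ≈ 2.2 percentage points.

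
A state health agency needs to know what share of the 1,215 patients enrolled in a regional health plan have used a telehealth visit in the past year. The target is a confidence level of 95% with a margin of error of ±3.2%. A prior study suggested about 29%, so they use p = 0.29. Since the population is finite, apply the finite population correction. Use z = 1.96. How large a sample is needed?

Unadjusted: n₀ = 1.96² × 0.29 × 0.71 / 0.032² ≈ 772.45, so n₀ = 773.
Finite population correction with N = 1,215: n = n₀ / (1 + (n₀−1)/N) = 773 / (1 + 772/1215) = 773 / 1.6354 ≈ 472.67.
Rounding up, n = 473.

473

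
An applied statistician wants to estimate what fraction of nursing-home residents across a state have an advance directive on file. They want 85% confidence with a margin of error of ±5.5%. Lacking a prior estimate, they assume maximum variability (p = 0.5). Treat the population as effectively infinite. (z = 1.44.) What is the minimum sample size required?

With p = 0.5, p(1−p) = 0.25.
n = z²·p(1−p)/E² = 1.44² × 0.2500 / 0.055² = 2.0736 × 0.2500 / 0.003025 ≈ 171.37.
Rounding up gives n = 172.

172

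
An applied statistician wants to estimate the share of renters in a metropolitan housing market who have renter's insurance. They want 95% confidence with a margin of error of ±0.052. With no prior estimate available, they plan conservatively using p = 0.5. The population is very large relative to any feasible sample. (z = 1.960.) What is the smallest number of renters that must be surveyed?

356

With p = 0.5, p(1−p) = 0.25.
n = z²·p(1−p)/E² = 1.960² × 0.2500 / 0.052² = 3.8416 × 0.2500 / 0.002704 ≈ 355.18.
Rounding up gives n = 356.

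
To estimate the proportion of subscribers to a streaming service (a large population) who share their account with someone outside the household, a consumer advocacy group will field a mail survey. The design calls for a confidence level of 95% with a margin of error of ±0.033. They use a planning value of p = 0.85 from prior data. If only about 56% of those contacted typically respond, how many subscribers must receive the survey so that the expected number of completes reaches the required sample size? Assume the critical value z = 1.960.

804

Completed interviews needed: n₀ = 1.960² × 0.1275 / 0.033² ≈ 449.77 → 450.
At a 56% response rate, contacts needed = 450 / 0.56 ≈ 803.57 → 804.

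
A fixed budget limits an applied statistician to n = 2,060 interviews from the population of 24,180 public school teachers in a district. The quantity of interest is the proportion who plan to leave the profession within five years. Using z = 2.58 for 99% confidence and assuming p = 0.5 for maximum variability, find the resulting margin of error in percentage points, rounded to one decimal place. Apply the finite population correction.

Finite-population factor: (N−n)/(N−1) = (24180−2060)/(24180−1) = 0.9148.
SE(p̂) = √[p(1−p)/n · (N−n)/(N−1)] = √[0.2500/2060 × 0.9148] = 0.01054.
E = z × SE = 2.58 × 0.01054 = 0.02719 ≈ 2.7 percentage points.

2.7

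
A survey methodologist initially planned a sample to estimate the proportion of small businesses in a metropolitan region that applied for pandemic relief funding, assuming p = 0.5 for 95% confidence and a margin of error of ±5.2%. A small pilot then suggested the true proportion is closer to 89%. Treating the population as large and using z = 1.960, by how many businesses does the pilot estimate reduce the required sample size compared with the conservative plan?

Conservative (p = 0.5): n = 1.960² × 0.25 / 0.052² ≈ 355.18 → 356.
Using p = 0.89: p(1−p) = 0.0979, so n = 1.960² × 0.0979 / 0.052² ≈ 139.09 → 140.
Reduction: 356 − 140 = 216.

216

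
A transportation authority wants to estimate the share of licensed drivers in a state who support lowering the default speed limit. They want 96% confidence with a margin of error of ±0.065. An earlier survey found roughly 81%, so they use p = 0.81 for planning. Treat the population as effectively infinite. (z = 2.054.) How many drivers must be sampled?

154

With p = 0.81, p(1−p) = 0.1539.
n = z²·p(1−p)/E² = 2.054² × 0.1539 / 0.065² = 4.2189 × 0.1539 / 0.004225 ≈ 153.68.
Rounding up gives n = 154.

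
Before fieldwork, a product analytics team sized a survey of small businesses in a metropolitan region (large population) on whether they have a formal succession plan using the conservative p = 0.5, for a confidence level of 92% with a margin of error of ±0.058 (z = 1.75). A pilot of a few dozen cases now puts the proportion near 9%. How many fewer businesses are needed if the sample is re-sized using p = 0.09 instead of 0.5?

153

Conservative (p = 0.5): n = 1.75² × 0.25 / 0.058² ≈ 227.59 → 228.
Using p = 0.09: p(1−p) = 0.0819, so n = 1.75² × 0.0819 / 0.058² ≈ 74.56 → 75.
Reduction: 228 − 75 = 153.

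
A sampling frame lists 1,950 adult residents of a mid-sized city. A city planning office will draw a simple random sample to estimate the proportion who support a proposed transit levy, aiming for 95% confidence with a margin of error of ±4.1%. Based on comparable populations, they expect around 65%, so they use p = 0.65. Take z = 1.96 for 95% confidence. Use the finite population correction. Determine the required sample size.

411

Unadjusted: n₀ = 1.96² × 0.65 × 0.35 / 0.041² ≈ 519.91, so n₀ = 520.
Finite population correction with N = 1,950: n = n₀ / (1 + (n₀−1)/N) = 520 / (1 + 519/1950) = 520 / 1.2662 ≈ 410.69.
Rounding up, n = 411.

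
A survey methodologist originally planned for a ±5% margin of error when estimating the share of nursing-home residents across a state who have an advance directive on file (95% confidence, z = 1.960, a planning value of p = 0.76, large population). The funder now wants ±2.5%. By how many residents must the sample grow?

841

At ±5%: n = 1.960² × 0.1824 / 0.050² ≈ 280.28 → 281.
At ±2.5%: n = 1.960² × 0.1824 / 0.025² ≈ 1121.13 → 1122.
Additional respondents: 1122 − 281 = 841.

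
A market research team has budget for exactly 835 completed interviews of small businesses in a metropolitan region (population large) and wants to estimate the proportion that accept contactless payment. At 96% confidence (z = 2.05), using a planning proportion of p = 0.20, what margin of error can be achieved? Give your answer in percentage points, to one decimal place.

2.8

SE(p̂) = √[p(1−p)/n] = √[0.1600/835] = 0.01384.
E = z × SE = 2.05 × 0.01384 = 0.02838, or 2.8 percentage points.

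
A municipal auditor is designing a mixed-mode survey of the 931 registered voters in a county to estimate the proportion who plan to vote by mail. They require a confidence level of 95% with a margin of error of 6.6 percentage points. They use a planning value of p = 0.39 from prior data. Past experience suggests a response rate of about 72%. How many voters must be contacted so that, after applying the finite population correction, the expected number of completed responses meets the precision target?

For 95% confidence, z = 1.96.
Completed interviews needed (unadjusted): n₀ = 1.96² × 0.2379 / 0.066² ≈ 209.81 → 210.
FPC for N = 931: n = 210 / (1 + 209/931) = 210 / 1.2245 ≈ 171.50 → 172.
At a 72% response rate, contacts needed = 172 / 0.72 ≈ 238.89 → 239.

239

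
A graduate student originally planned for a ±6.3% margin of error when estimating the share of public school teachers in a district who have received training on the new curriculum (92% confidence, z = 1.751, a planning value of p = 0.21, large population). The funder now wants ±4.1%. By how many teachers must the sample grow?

174

At ±6.3%: n = 1.751² × 0.1659 / 0.063² ≈ 128.16 → 129.
At ±4.1%: n = 1.751² × 0.1659 / 0.041² ≈ 302.59 → 303.
Additional respondents: 303 − 129 = 174.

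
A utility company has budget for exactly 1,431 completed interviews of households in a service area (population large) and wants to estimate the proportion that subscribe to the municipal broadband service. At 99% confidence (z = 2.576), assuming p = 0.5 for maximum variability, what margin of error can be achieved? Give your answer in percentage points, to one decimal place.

SE(p̂) = √[p(1−p)/n] = √[0.2500/1431] = 0.01322.
E = z × SE = 2.576 × 0.01322 = 0.03405, or 3.4 percentage points.

3.4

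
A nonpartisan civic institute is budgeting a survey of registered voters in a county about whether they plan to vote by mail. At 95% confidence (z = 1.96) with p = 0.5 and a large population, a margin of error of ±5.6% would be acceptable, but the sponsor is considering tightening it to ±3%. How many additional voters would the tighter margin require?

761

At ±5.6%: n = 1.96² × 0.2500 / 0.056² ≈ 306.25 → 307.
At ±3%: n = 1.96² × 0.2500 / 0.030² ≈ 1067.11 → 1068.
Additional respondents: 1068 − 307 = 761.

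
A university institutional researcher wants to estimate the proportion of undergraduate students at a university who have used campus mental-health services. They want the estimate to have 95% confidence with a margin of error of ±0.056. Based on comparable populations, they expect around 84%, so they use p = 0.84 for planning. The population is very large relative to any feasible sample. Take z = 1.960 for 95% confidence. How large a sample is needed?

With p = 0.84, p(1−p) = 0.1344.
n = z²·p(1−p)/E² = 1.960² × 0.1344 / 0.056² = 3.8416 × 0.1344 / 0.003136 ≈ 164.64.
Rounding up gives n = 165.

165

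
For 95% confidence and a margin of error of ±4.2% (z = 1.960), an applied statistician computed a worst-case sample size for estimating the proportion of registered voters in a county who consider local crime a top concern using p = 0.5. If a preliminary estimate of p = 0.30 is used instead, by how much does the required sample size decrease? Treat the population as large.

87

Conservative (p = 0.5): n = 1.960² × 0.25 / 0.042² ≈ 544.44 → 545.
Using p = 0.30: p(1−p) = 0.2100, so n = 1.960² × 0.2100 / 0.042² ≈ 457.33 → 458.
Reduction: 545 − 458 = 87.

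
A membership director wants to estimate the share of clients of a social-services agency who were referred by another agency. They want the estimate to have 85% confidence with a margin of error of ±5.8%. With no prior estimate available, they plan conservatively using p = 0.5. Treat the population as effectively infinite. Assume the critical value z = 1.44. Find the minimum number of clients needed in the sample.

With p = 0.5, p(1−p) = 0.25.
n = z²·p(1−p)/E² = 1.44² × 0.2500 / 0.058² = 2.0736 × 0.2500 / 0.003364 ≈ 154.10.
Rounding up gives n = 155.

155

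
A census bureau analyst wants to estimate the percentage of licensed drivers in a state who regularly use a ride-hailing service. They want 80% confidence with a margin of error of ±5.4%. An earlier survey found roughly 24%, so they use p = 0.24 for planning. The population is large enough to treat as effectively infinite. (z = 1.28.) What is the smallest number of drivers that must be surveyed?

103

With p = 0.24, p(1−p) = 0.1824.
n = z²·p(1−p)/E² = 1.28² × 0.1824 / 0.054² = 1.6384 × 0.1824 / 0.002916 ≈ 102.48.
Rounding up gives n = 103.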